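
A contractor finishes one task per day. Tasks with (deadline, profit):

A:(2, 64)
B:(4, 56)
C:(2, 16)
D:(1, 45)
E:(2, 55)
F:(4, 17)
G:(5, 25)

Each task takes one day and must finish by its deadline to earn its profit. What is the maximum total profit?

217

Take jobs in profit order; each goes to the latest open slot no later than its deadline.
By profit: A(d2,64), B(d4,56), E(d2,55), D(d1,45), G(d5,25), F(d4,17), C(d2,16)
A→slot 2; B→slot 4; E→slot 1; D skipped; G→slot 5; F→slot 3; C skipped.
Profit = 55 + 64 + 17 + 56 + 25 = 217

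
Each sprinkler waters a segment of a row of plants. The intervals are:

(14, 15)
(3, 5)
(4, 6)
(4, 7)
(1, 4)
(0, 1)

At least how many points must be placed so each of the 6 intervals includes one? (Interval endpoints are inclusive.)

Process intervals by earliest right end; each time one isn't hit yet, stab at its right endpoint.
By right end: [0,1]  [1,4]  [3,5]  [4,6]  [4,7]  [14,15]
[0,1] uncovered → point at 1; [3,5] uncovered → point at 5; [14,15] uncovered → point at 15.
Points: 1, 5, 15 (3 total).

3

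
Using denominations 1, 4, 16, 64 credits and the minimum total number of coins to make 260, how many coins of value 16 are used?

0

Use the largest denomination that fits, subtract, and repeat.
260 = 4×64 + 1×4
Count of 16: 0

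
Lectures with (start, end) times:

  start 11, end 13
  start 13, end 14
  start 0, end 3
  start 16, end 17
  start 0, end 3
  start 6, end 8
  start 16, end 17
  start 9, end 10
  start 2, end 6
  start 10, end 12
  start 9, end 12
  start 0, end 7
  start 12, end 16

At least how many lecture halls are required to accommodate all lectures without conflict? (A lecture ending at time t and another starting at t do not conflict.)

The answer is the maximum number of intervals overlapping at any instant.
Events (time:±→running): 0:+→1 0:+→2 0:+→3 2:+→4 … peak 4.

4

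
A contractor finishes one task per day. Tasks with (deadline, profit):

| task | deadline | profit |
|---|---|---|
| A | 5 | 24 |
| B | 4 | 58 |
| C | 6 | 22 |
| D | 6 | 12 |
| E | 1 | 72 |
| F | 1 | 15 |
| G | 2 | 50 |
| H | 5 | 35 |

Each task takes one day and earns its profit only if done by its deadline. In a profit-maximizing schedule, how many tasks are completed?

Take jobs in profit order; each goes to the latest open slot no later than its deadline.
Profit order: E=72 B=58 G=50 H=35 A=24 C=22 F=15 D=12
Assign: E→slot 1, B→slot 4, G→slot 2, H→slot 5, A→slot 3, C→slot 6, F skipped, D skipped.
Slots: [1:E] [2:G] [3:A] [4:B] [5:H] [6:C]
6 of 8 scheduled.

6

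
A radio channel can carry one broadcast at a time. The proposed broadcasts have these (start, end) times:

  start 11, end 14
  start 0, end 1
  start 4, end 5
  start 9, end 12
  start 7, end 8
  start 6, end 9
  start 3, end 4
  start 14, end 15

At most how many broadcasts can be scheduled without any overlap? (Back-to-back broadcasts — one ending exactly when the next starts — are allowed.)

6

Greedy by earliest finish: after sorting by end time, pick each interval compatible with the last pick.
By end time: (0,1), (3,4), (4,5), (7,8), (6,9), (9,12), (11,14), (14,15).
Pick (0,1); next start ≥ 1 → (3,4); next start ≥ 4 → (4,5); next start ≥ 5 → (7,8); next start ≥ 8 → (9,12); next start ≥ 12 → (14,15).
Selected 6 broadcasts.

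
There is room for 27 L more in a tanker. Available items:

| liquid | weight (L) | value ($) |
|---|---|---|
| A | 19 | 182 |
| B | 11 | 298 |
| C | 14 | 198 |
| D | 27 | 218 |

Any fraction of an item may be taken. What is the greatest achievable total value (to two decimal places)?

515.16

Sort by value per unit weight and fill in that order.
Order: B (298/11=27.09) > C (198/14=14.14) > A (182/19=9.58) > D (218/27=8.07)
Fill: take B (11 @ 298) → take C (14 @ 198) → take 2/19 of A → 19.16; 27/27 used.
Total value = 515.16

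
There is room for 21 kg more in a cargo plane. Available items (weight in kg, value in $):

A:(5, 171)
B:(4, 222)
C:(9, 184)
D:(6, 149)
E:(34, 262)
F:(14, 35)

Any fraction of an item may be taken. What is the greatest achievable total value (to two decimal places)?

Greedy by value/weight ratio, highest first.
Ratios (sorted): B 55.50, A 34.20, D 24.83, C 20.44, E 7.71, F 2.50
take B (4 @ 222); take A (5 @ 171); take D (6 @ 149); take 6/9 of C → 122.67. Capacity used 21/21.
Total value = 664.67

664.67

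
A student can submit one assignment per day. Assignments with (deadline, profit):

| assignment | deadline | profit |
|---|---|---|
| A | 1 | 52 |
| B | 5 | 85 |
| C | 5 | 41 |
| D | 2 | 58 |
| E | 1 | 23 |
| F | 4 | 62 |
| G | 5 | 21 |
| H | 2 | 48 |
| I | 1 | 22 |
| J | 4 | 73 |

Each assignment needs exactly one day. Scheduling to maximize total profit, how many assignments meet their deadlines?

Take jobs in profit order; each goes to the latest open slot no later than its deadline.
Profit order: B=85 J=73 F=62 D=58 A=52 H=48 C=41 E=23 I=22 G=21
Assign: B→slot 5, J→slot 4, F→slot 3, D→slot 2, A→slot 1, H skipped, C skipped, E skipped, I skipped, G skipped.
Slots: [1:A] [2:D] [3:F] [4:J] [5:B]
5 of 10 scheduled.

5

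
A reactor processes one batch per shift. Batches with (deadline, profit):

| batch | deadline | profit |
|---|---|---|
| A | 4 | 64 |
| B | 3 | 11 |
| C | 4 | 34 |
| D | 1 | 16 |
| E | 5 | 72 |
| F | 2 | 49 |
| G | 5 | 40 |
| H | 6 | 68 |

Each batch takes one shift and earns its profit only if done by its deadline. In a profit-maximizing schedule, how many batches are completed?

By profit: E(d5,72), H(d6,68), A(d4,64), F(d2,49), G(d5,40), C(d4,34), D(d1,16), B(d3,11)
E→slot 5; H→slot 6; A→slot 4; F→slot 2; G→slot 3; C→slot 1; D skipped; B skipped.
6 of 8 scheduled.

6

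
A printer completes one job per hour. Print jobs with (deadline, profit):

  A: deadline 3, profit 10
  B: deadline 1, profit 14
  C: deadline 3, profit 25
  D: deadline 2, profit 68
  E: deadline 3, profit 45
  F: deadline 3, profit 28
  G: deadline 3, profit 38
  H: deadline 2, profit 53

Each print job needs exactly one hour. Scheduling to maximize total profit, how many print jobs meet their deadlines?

Sort by profit descending; place each in the latest free slot ≤ its deadline.
Profit order: D=68 H=53 E=45 G=38 F=28 C=25 B=14 A=10
Assign: D→slot 2, H→slot 1, E→slot 3, G skipped, F skipped, C skipped, B skipped, A skipped.
Slots: [1:H] [2:D] [3:E]
3 of 8 scheduled.

3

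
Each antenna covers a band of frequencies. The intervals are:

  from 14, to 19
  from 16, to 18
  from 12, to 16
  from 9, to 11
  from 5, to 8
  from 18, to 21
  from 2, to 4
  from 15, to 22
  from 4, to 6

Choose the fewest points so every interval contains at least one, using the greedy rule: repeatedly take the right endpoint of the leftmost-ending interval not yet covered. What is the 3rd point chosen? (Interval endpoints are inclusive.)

11

By right end: [2,4]  [4,6]  [5,8]  [9,11]  [12,16]  [16,18]  [14,19]  [18,21]  [15,22]
[2,4] uncovered → point at 4; [5,8] uncovered → point at 8; [9,11] uncovered → point at 11; [12,16] uncovered → point at 16; [18,21] uncovered → point at 21.
Points: 4, 8, 11, 16, 21 (5 total).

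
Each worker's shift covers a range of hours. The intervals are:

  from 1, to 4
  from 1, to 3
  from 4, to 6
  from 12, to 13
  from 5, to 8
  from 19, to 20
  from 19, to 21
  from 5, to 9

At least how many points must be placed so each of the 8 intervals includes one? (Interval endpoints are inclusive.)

4

Sorted: [1,3] [1,4] [4,6] [5,8] [5,9] [12,13] [19,20] [19,21]
{[1,3],[1,4]} hit by 3; {[4,6],[5,8],[5,9]} hit by 6; {[12,13]} hit by 13; {[19,20],[19,21]} hit by 20.
Points: 3, 6, 13, 20 (4 total).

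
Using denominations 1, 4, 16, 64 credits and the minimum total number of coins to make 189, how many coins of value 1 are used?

189 − 2×64→61 − 3×16→13 − 3×4→1 − 1×1→0
Count of 1: 1

1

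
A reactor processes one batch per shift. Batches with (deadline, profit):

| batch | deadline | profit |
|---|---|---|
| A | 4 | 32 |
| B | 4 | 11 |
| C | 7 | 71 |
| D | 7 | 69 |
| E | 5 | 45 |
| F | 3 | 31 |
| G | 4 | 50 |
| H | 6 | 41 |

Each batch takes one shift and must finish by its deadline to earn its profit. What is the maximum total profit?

Profit order: C=71 D=69 G=50 E=45 H=41 A=32 F=31 B=11
Assign: C→slot 7, D→slot 6, G→slot 4, E→slot 5, H→slot 3, A→slot 2, F→slot 1, B skipped.
Slots: [1:F] [2:A] [3:H] [4:G] [5:E] [6:D] [7:C]
Profit = 31 + 32 + 41 + 50 + 45 + 69 + 71 = 339

339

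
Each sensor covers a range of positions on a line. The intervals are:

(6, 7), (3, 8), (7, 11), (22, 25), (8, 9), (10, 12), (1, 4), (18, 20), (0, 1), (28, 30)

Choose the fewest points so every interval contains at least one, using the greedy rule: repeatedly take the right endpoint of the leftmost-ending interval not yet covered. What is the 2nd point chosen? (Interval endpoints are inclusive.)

Sort by right endpoint; whenever an interval is uncovered, place a point at its right end.
By right end: [0,1]  [1,4]  [6,7]  [3,8]  [8,9]  [7,11]  [10,12]  [18,20]  [22,25]  [28,30]
[0,1] uncovered → point at 1; [6,7] uncovered → point at 7; [8,9] uncovered → point at 9; [10,12] uncovered → point at 12; [18,20] uncovered → point at 20; [22,25] uncovered → point at 25; [28,30] uncovered → point at 30.
Points: 1, 7, 9, 12, 20, 25, 30 (7 total).

7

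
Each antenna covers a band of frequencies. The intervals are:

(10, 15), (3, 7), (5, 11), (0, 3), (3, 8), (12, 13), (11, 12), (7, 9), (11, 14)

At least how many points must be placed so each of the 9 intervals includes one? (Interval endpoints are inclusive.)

3

Sorted: [0,3] [3,7] [3,8] [7,9] [5,11] [11,12] [12,13] [11,14] [10,15]
{[0,3],[3,7],[3,8]} hit by 3; {[7,9],[5,11]} hit by 9; {[11,12],[12,13],[11,14],[10,15]} hit by 12.
Points: 3, 9, 12 (3 total).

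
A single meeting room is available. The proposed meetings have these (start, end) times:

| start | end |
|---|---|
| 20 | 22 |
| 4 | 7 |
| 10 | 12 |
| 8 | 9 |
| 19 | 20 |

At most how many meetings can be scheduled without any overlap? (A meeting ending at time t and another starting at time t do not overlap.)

5

Sorted by end: (4,7)  (8,9)  (10,12)  (19,20)  (20,22)
take (4,7); take (8,9); take (10,12); take (19,20); take (20,22).
Selected 5 meetings.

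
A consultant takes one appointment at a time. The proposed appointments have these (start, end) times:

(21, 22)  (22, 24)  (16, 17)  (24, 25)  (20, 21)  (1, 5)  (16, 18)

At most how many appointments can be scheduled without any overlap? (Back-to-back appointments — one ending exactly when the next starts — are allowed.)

Sorted by end: (1,5)  (16,17)  (16,18)  (20,21)  (21,22)  (22,24)  (24,25)
take (1,5); take (16,17); skip (16,18); take (20,21); take (21,22); take (22,24); take (24,25).
Selected 6 appointments.

6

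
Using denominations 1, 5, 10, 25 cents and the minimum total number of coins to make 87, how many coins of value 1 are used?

Use the largest denomination that fits, subtract, and repeat.
87 − 3×25→12 − 1×10→2 − 2×1→0
Count of 1: 2

2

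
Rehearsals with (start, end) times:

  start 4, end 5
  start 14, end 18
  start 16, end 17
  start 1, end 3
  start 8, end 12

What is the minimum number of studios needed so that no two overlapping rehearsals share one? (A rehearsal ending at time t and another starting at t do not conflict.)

2

The answer is the maximum number of intervals overlapping at any instant.
Events (time:±→running): 1:+→1 3:-→0 4:+→1 5:-→0 8:+→1 12:-→0 14:+→1 16:+→2 … peak 2.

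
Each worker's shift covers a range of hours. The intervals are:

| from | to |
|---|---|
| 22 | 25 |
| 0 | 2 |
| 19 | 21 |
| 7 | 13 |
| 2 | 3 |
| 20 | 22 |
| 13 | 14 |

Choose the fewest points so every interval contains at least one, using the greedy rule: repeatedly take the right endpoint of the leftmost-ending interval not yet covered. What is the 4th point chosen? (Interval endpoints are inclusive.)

25

Sort by right endpoint; whenever an interval is uncovered, place a point at its right end.
Sorted: [0,2] [2,3] [7,13] [13,14] [19,21] [20,22] [22,25]
{[0,2],[2,3]} hit by 2; {[7,13],[13,14]} hit by 13; {[19,21],[20,22]} hit by 21; {[22,25]} hit by 25.
Points: 2, 13, 21, 25 (4 total).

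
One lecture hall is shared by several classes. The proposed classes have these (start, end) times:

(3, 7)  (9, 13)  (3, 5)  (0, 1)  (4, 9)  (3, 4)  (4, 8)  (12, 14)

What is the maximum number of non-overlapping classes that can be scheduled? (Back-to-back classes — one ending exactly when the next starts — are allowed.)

4

Sorted by end: (0,1)  (3,4)  (3,5)  (3,7)  (4,8)  (4,9)  (9,13)  (12,14)
take (0,1); take (3,4); take (4,8); skip (4,9); take (9,13).
Selected 4 classes.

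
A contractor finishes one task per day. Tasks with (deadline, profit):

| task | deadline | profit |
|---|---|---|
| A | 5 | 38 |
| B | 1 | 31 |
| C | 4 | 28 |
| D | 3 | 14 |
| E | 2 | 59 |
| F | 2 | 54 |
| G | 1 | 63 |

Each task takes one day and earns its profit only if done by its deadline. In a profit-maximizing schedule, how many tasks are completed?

Profit order: G=63 E=59 F=54 A=38 B=31 C=28 D=14
Assign: G→slot 1, E→slot 2, F skipped, A→slot 5, B skipped, C→slot 4, D→slot 3.
Slots: [1:G] [2:E] [3:D] [4:C] [5:A]
5 of 7 scheduled.

5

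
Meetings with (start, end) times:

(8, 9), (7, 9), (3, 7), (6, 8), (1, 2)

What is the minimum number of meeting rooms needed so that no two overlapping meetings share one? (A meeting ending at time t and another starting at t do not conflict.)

Count concurrent intervals with a sweep; the peak is the room count.
starts: [1, 3, 6, 7, 8]
ends:   [2, 7, 8, 9, 9]
s1→1 e2→0 s3→1 s6→2  — peak 2.

2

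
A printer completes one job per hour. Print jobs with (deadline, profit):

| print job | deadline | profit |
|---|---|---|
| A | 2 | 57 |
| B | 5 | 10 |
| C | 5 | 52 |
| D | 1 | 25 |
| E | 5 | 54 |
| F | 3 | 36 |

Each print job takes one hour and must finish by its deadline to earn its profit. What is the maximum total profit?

Profit order: A=57 E=54 C=52 F=36 D=25 B=10
Assign: A→slot 2, E→slot 5, C→slot 4, F→slot 3, D→slot 1, B skipped.
Slots: [1:D] [2:A] [3:F] [4:C] [5:E]
Profit = 25 + 57 + 36 + 52 + 54 = 224

224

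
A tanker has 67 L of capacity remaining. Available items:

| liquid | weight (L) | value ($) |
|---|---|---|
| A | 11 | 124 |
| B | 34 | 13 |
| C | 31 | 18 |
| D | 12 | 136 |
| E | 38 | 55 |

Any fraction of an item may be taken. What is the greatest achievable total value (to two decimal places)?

Order: D (136/12=11.33) > A (124/11=11.27) > E (55/38=1.45) > C (18/31=0.58) > B (13/34=0.38)
Fill: take D (12 @ 136) → take A (11 @ 124) → take E (38 @ 55) → take 6/31 of C → 3.48; 67/67 used.
Total value = 318.48

318.48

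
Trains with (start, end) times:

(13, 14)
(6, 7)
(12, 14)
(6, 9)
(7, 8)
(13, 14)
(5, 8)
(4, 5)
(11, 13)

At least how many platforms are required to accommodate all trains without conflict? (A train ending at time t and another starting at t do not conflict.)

3

starts: [4, 5, 6, 6, 7, 11, 12, 13, 13]
ends:   [5, 7, 8, 8, 9, 13, 14, 14, 14]
s4→1 e5→0 s5→1 s6→2 s6→3  — peak 3.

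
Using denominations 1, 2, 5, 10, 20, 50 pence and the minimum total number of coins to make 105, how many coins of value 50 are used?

Greedy: take as many of the largest coin as possible, then repeat with the remainder.
105 − 2×50→5 − 1×5→0
Count of 50: 2

2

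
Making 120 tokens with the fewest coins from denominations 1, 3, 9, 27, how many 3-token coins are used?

120 = 4×27 + 1×9 + 1×3
Count of 3: 1

1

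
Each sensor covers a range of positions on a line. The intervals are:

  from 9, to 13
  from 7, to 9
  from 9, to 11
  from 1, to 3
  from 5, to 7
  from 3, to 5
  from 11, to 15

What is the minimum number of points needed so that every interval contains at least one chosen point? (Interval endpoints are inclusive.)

Process intervals by earliest right end; each time one isn't hit yet, stab at its right endpoint.
By right end: [1,3]  [3,5]  [5,7]  [7,9]  [9,11]  [9,13]  [11,15]
[1,3] uncovered → point at 3; [5,7] uncovered → point at 7; [9,11] uncovered → point at 11.
Points: 3, 7, 11 (3 total).

3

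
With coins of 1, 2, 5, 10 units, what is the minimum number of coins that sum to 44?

6

Greedy: take as many of the largest coin as possible, then repeat with the remainder.
44 = 4×10 + 2×2
Total coins = 4 + 2 = 6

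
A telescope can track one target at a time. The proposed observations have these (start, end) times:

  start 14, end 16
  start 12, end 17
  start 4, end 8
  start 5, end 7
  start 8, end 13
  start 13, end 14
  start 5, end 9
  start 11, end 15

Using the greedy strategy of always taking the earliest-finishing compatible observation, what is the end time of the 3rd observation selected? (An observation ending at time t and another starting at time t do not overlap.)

14

Greedy by earliest finish: after sorting by end time, pick each interval compatible with the last pick.
By end time: (5,7), (4,8), (5,9), (8,13), (13,14), (11,15), (14,16), (12,17).
Pick (5,7); next start ≥ 7 → (8,13); next start ≥ 13 → (13,14); next start ≥ 14 → (14,16).
Selected: (5,7) (8,13) (13,14) (14,16)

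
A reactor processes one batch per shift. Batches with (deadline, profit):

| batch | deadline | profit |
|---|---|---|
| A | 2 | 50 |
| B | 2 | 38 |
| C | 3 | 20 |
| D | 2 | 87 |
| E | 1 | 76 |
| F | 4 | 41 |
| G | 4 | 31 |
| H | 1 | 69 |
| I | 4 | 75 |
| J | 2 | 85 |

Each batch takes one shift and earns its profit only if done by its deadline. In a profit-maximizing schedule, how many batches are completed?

4

Take jobs in profit order; each goes to the latest open slot no later than its deadline.
Profit order: D=87 J=85 E=76 I=75 H=69 A=50 F=41 B=38 G=31 C=20
Assign: D→slot 2, J→slot 1, E skipped, I→slot 4, H skipped, A skipped, F→slot 3, B skipped, G skipped, C skipped.
Slots: [1:J] [2:D] [3:F] [4:I]
4 of 10 scheduled.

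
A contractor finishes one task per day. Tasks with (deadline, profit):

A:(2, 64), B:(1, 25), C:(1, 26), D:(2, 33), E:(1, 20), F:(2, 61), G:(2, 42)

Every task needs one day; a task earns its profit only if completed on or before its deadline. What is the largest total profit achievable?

Take jobs in profit order; each goes to the latest open slot no later than its deadline.
By profit: A(d2,64), F(d2,61), G(d2,42), D(d2,33), C(d1,26), B(d1,25), E(d1,20)
A→slot 2; F→slot 1; G skipped; D skipped; C skipped; B skipped; E skipped.
Profit = 61 + 64 = 125

125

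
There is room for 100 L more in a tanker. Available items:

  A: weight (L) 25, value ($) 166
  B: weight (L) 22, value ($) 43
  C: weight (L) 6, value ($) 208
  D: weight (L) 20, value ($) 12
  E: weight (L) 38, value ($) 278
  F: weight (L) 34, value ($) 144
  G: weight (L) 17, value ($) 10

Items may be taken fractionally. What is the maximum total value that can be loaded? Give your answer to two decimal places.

783.29

Greedy by value/weight ratio, highest first.
Ratios (sorted): C 34.67, E 7.32, A 6.64, F 4.24, B 1.95, D 0.60, G 0.59
take C (6 @ 208); take E (38 @ 278); take A (25 @ 166); take 31/34 of F → 131.29. Capacity used 100/100.
Total value = 783.29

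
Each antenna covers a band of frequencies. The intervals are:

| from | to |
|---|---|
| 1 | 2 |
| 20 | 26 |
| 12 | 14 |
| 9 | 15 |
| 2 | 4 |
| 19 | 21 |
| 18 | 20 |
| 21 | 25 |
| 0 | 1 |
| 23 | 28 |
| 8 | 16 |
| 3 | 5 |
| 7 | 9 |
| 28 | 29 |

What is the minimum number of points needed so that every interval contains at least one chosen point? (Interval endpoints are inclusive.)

7

Process intervals by earliest right end; each time one isn't hit yet, stab at its right endpoint.
Sorted: [0,1] [1,2] [2,4] [3,5] [7,9] [12,14] [9,15] [8,16] [18,20] [19,21] [21,25] [20,26] [23,28] [28,29]
{[0,1],[1,2]} hit by 1; {[2,4],[3,5]} hit by 4; {[7,9]} hit by 9; {[12,14],[9,15],[8,16]} hit by 14; {[18,20],[19,21]} hit by 20; {[21,25],[20,26],[23,28]} hit by 25; {[28,29]} hit by 29.
Points: 1, 4, 9, 14, 20, 25, 29 (7 total).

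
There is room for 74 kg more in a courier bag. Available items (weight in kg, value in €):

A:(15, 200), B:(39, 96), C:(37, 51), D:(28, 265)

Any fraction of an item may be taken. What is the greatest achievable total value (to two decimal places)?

541.31

Sort by value per unit weight and fill in that order.
Order: A (200/15=13.33) > D (265/28=9.46) > B (96/39=2.46) > C (51/37=1.38)
Fill: take A (15 @ 200) → take D (28 @ 265) → take 31/39 of B → 76.31; 74/74 used.
Total value = 541.31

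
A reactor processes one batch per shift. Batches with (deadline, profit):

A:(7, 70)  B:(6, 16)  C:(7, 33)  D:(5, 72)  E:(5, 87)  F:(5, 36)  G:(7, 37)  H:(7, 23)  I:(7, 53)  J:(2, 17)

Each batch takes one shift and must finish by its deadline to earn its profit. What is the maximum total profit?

388

Profit order: E=87 D=72 A=70 I=53 G=37 F=36 C=33 H=23 J=17 B=16
Assign: E→slot 5, D→slot 4, A→slot 7, I→slot 6, G→slot 3, F→slot 2, C→slot 1, H skipped, J skipped, B skipped.
Slots: [1:C] [2:F] [3:G] [4:D] [5:E] [6:I] [7:A]
Profit = 33 + 36 + 37 + 72 + 87 + 53 + 70 = 388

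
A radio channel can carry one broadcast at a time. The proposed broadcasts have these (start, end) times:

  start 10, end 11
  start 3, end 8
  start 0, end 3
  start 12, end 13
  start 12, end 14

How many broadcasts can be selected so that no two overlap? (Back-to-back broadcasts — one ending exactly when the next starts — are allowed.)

4

By end time: (0,3), (3,8), (10,11), (12,13), (12,14).
Pick (0,3); next start ≥ 3 → (3,8); next start ≥ 8 → (10,11); next start ≥ 11 → (12,13).
Selected 4 broadcasts.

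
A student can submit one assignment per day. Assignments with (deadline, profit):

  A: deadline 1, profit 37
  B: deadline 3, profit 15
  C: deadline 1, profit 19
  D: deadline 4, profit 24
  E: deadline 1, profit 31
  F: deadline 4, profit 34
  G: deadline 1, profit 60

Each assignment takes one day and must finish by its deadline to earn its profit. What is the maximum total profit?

133

Profit order: G=60 A=37 F=34 E=31 D=24 C=19 B=15
Assign: G→slot 1, A skipped, F→slot 4, E skipped, D→slot 3, C skipped, B→slot 2.
Slots: [1:G] [2:B] [3:D] [4:F]
Profit = 60 + 15 + 24 + 34 = 133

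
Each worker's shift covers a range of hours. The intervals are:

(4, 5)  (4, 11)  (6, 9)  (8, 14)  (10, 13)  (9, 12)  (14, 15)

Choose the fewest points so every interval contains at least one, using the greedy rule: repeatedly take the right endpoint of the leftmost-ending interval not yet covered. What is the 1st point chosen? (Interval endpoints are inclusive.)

Sort by right endpoint; whenever an interval is uncovered, place a point at its right end.
By right end: [4,5]  [6,9]  [4,11]  [9,12]  [10,13]  [8,14]  [14,15]
[4,5] uncovered → point at 5; [6,9] uncovered → point at 9; [10,13] uncovered → point at 13; [14,15] uncovered → point at 15.
Points: 5, 9, 13, 15 (4 total).

5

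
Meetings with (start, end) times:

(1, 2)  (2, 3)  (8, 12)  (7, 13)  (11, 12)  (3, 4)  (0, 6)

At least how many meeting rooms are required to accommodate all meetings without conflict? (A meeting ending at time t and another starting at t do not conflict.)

3

starts: [0, 1, 2, 3, 7, 8, 11]
ends:   [2, 3, 4, 6, 12, 12, 13]
s0→1 s1→2 e2→1 s2→2 e3→1 s3→2 e4→1 e6→0 s7→1 s8→2 s11→3  — peak 3.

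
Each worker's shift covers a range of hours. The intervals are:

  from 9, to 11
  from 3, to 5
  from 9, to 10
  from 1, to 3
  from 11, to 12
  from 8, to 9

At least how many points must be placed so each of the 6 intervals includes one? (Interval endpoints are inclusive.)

3

By right end: [1,3]  [3,5]  [8,9]  [9,10]  [9,11]  [11,12]
[1,3] uncovered → point at 3; [8,9] uncovered → point at 9; [11,12] uncovered → point at 12.
Points: 3, 9, 12 (3 total).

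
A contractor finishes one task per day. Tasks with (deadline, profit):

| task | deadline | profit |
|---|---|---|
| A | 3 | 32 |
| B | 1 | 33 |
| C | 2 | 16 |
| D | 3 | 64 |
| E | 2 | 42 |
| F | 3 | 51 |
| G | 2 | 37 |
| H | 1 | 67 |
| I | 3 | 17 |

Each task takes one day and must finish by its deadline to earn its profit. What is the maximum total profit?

182

Take jobs in profit order; each goes to the latest open slot no later than its deadline.
By profit: H(d1,67), D(d3,64), F(d3,51), E(d2,42), G(d2,37), B(d1,33), A(d3,32), I(d3,17), C(d2,16)
H→slot 1; D→slot 3; F→slot 2; E skipped; G skipped; B skipped; A skipped; I skipped; C skipped.
Profit = 67 + 51 + 64 = 182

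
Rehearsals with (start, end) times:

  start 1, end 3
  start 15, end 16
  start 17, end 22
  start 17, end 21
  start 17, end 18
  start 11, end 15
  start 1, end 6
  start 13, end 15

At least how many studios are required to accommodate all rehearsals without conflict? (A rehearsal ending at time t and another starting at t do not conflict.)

The answer is the maximum number of intervals overlapping at any instant.
Events (time:±→running): 1:+→1 1:+→2 3:-→1 6:-→0 11:+→1 13:+→2 15:-→1 15:-→0 15:+→1 16:-→0 17:+→1 17:+→2 17:+→3 … peak 3.

3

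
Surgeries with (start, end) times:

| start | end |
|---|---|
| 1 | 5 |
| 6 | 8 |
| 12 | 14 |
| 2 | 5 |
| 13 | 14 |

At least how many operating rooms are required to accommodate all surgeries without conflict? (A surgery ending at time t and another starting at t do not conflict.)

starts: [1, 2, 6, 12, 13]
ends:   [5, 5, 8, 14, 14]
s1→1 s2→2  — peak 2.

2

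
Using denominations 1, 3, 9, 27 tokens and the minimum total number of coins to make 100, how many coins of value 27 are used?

Use the largest denomination that fits, subtract, and repeat.
100 − 3×27→19 − 2×9→1 − 1×1→0
Count of 27: 3

3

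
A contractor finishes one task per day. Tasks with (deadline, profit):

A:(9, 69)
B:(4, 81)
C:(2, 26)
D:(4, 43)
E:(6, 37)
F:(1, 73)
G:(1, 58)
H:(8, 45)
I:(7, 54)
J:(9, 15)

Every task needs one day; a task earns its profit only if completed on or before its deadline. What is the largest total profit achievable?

443

By profit: B(d4,81), F(d1,73), A(d9,69), G(d1,58), I(d7,54), H(d8,45), D(d4,43), E(d6,37), C(d2,26), J(d9,15)
B→slot 4; F→slot 1; A→slot 9; G skipped; I→slot 7; H→slot 8; D→slot 3; E→slot 6; C→slot 2; J→slot 5.
Profit = 73 + 26 + 43 + 81 + 15 + 37 + 54 + 45 + 69 = 443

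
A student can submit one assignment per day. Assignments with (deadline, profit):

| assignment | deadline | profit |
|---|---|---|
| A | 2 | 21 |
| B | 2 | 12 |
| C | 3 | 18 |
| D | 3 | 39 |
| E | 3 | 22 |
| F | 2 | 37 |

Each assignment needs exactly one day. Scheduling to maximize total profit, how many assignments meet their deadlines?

3

Sort by profit descending; place each in the latest free slot ≤ its deadline.
Profit order: D=39 F=37 E=22 A=21 C=18 B=12
Assign: D→slot 3, F→slot 2, E→slot 1, A skipped, C skipped, B skipped.
Slots: [1:E] [2:F] [3:D]
3 of 6 scheduled.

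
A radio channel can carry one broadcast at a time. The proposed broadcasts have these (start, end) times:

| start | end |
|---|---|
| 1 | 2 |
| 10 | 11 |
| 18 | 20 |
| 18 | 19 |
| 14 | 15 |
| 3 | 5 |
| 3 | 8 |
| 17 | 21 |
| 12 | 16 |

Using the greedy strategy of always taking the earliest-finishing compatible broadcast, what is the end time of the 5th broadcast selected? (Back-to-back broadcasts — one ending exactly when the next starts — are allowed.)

Sorted by end: (1,2)  (3,5)  (3,8)  (10,11)  (14,15)  (12,16)  (18,19)  (18,20)  (17,21)
take (1,2); take (3,5); skip (3,8); take (10,11); take (14,15); skip (12,16); take (18,19).
Selected: (1,2) (3,5) (10,11) (14,15) (18,19)

19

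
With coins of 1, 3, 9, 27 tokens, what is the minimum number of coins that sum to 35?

Greedy: take as many of the largest coin as possible, then repeat with the remainder.
35 − 1×27→8 − 2×3→2 − 2×1→0
Total coins = 1 + 2 + 2 = 5

5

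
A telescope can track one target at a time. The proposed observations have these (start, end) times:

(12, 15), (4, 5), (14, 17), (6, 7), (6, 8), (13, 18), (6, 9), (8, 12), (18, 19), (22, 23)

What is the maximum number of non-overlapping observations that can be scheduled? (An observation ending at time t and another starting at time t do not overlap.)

Greedy by earliest finish: after sorting by end time, pick each interval compatible with the last pick.
By end time: (4,5), (6,7), (6,8), (6,9), (8,12), (12,15), (14,17), (13,18), (18,19), (22,23).
Pick (4,5); next start ≥ 5 → (6,7); next start ≥ 7 → (8,12); next start ≥ 12 → (12,15); next start ≥ 15 → (18,19); next start ≥ 19 → (22,23).
Selected 6 observations.

6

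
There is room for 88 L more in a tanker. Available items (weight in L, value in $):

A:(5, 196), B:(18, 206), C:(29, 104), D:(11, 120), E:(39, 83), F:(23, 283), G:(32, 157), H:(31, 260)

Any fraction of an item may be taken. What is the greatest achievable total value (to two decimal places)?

Sort by value per unit weight and fill in that order.
Ratios (sorted): A 39.20, F 12.30, B 11.44, D 10.91, H 8.39, G 4.91, C 3.59, E 2.13
take A (5 @ 196); take F (23 @ 283); take B (18 @ 206); take D (11 @ 120); take H (31 @ 260). Capacity used 88/88.
Total value = 1065.00

1065.00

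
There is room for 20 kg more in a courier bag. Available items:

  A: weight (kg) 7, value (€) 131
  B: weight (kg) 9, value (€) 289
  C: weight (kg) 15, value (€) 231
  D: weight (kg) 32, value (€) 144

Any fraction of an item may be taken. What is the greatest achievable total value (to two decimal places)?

481.60

Sort by value per unit weight and fill in that order.
Order: B (289/9=32.11) > A (131/7=18.71) > C (231/15=15.40) > D (144/32=4.50)
Fill: take B (9 @ 289) → take A (7 @ 131) → take 4/15 of C → 61.60; 20/20 used.
Total value = 481.60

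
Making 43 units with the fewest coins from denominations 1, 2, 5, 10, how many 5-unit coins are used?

Greedy: take as many of the largest coin as possible, then repeat with the remainder.
43 − 4×10→3 − 1×2→1 − 1×1→0
Count of 5: 0

0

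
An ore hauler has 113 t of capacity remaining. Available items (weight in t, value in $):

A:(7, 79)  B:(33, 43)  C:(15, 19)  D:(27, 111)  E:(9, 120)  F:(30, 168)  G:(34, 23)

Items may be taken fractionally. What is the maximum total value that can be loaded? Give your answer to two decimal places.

Sort by value per unit weight and fill in that order.
Order: E (120/9=13.33) > A (79/7=11.29) > F (168/30=5.60) > D (111/27=4.11) > B (43/33=1.30) > C (19/15=1.27) > G (23/34=0.68)
Fill: take E (9 @ 120) → take A (7 @ 79) → take F (30 @ 168) → take D (27 @ 111) → take B (33 @ 43) → take 7/15 of C → 8.87; 113/113 used.
Total value = 529.87

529.87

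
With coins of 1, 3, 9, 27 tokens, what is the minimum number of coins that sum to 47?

47 − 1×27→20 − 2×9→2 − 2×1→0
Total coins = 1 + 2 + 2 = 5

5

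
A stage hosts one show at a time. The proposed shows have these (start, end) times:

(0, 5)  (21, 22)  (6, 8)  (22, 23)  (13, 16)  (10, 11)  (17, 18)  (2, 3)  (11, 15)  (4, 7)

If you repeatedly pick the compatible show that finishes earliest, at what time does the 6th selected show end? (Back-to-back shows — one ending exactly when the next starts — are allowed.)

Sort by end time and greedily take each interval whose start is ≥ the last chosen end.
By end time: (2,3), (0,5), (4,7), (6,8), (10,11), (11,15), (13,16), (17,18), (21,22), (22,23).
Pick (2,3); next start ≥ 3 → (4,7); next start ≥ 7 → (10,11); next start ≥ 11 → (11,15); next start ≥ 15 → (17,18); next start ≥ 18 → (21,22); next start ≥ 22 → (22,23).
Selected: (2,3) (4,7) (10,11) (11,15) (17,18) (21,22) (22,23)

22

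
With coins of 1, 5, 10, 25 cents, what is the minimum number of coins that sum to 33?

Greedy: take as many of the largest coin as possible, then repeat with the remainder.
33 = 1×25 + 1×5 + 3×1
Total coins = 1 + 1 + 3 = 5

5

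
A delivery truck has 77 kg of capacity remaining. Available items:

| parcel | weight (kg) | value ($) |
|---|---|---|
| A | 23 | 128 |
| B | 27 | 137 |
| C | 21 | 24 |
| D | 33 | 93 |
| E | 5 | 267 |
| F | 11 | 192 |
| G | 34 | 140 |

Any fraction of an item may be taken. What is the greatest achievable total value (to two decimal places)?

769.29

Sort by value per unit weight and fill in that order.
Ratios (sorted): E 53.40, F 17.45, A 5.57, B 5.07, G 4.12, D 2.82, C 1.14
take E (5 @ 267); take F (11 @ 192); take A (23 @ 128); take B (27 @ 137); take 11/34 of G → 45.29. Capacity used 77/77.
Total value = 769.29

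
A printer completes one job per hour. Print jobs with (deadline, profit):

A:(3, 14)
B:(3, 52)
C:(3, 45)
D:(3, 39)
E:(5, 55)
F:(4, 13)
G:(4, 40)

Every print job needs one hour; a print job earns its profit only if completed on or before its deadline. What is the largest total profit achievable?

Profit order: E=55 B=52 C=45 G=40 D=39 A=14 F=13
Assign: E→slot 5, B→slot 3, C→slot 2, G→slot 4, D→slot 1, A skipped, F skipped.
Slots: [1:D] [2:C] [3:B] [4:G] [5:E]
Profit = 39 + 45 + 52 + 40 + 55 = 231

231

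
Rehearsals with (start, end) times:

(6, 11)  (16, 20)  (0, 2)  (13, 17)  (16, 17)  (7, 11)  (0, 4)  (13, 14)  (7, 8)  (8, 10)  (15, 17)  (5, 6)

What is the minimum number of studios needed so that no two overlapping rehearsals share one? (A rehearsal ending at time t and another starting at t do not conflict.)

4

Events (time:±→running): 0:+→1 0:+→2 2:-→1 4:-→0 5:+→1 6:-→0 6:+→1 7:+→2 7:+→3 8:-→2 8:+→3 10:-→2 11:-→1 11:-→0 13:+→1 13:+→2 14:-→1 15:+→2 16:+→3 16:+→4 … peak 4.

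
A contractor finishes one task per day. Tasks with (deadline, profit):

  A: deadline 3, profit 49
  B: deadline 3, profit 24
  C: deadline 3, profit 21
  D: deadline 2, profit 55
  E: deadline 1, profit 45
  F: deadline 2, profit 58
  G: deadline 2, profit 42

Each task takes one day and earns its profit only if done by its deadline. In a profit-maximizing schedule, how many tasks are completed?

3

Sort by profit descending; place each in the latest free slot ≤ its deadline.
By profit: F(d2,58), D(d2,55), A(d3,49), E(d1,45), G(d2,42), B(d3,24), C(d3,21)
F→slot 2; D→slot 1; A→slot 3; E skipped; G skipped; B skipped; C skipped.
3 of 7 scheduled.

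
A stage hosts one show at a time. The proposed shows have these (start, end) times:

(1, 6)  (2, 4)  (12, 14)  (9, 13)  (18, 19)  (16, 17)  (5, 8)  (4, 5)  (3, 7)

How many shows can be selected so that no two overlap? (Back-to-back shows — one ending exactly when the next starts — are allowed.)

Sorted by end: (2,4)  (4,5)  (1,6)  (3,7)  (5,8)  (9,13)  (12,14)  (16,17)  (18,19)
take (2,4); take (4,5); take (5,8); take (9,13); take (16,17); take (18,19).
Selected 6 shows.

6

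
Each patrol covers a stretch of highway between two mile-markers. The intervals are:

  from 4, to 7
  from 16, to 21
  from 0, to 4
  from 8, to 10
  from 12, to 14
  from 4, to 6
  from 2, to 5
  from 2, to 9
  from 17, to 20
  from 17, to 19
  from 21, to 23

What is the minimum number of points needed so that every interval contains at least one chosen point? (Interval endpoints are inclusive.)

Sorted: [0,4] [2,5] [4,6] [4,7] [2,9] [8,10] [12,14] [17,19] [17,20] [16,21] [21,23]
{[0,4],[2,5],[4,6],[4,7],[2,9]} hit by 4; {[8,10]} hit by 10; {[12,14]} hit by 14; {[17,19],[17,20],[16,21]} hit by 19; {[21,23]} hit by 23.
Points: 4, 10, 14, 19, 23 (5 total).

5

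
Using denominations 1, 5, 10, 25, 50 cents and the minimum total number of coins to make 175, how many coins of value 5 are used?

0

175 − 3×50→25 − 1×25→0
Count of 5: 0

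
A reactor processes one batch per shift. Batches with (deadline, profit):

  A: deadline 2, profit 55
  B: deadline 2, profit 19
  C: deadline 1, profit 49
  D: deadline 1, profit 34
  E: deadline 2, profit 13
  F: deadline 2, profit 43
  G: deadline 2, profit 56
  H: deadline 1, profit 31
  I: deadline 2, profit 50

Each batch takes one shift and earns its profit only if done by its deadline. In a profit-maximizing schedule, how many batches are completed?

Profit order: G=56 A=55 I=50 C=49 F=43 D=34 H=31 B=19 E=13
Assign: G→slot 2, A→slot 1, I skipped, C skipped, F skipped, D skipped, H skipped, B skipped, E skipped.
Slots: [1:A] [2:G]
2 of 9 scheduled.

2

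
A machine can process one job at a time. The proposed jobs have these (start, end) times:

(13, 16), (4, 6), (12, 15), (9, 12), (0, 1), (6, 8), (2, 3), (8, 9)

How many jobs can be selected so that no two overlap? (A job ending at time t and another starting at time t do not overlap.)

7

By end time: (0,1), (2,3), (4,6), (6,8), (8,9), (9,12), (12,15), (13,16).
Pick (0,1); next start ≥ 1 → (2,3); next start ≥ 3 → (4,6); next start ≥ 6 → (6,8); next start ≥ 8 → (8,9); next start ≥ 9 → (9,12); next start ≥ 12 → (12,15).
Selected 7 jobs.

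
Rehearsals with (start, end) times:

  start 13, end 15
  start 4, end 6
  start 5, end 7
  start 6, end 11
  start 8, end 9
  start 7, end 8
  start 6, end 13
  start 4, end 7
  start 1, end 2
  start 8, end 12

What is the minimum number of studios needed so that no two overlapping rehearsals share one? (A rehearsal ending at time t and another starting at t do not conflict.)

starts: [1, 4, 4, 5, 6, 6, 7, 8, 8, 13]
ends:   [2, 6, 7, 7, 8, 9, 11, 12, 13, 15]
s1→1 e2→0 s4→1 s4→2 s5→3 e6→2 s6→3 s6→4  — peak 4.

4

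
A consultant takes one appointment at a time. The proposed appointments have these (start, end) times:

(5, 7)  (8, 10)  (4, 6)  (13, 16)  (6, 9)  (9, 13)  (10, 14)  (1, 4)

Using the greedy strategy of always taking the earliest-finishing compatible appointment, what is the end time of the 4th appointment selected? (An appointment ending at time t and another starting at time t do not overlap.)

13

By end time: (1,4), (4,6), (5,7), (6,9), (8,10), (9,13), (10,14), (13,16).
Pick (1,4); next start ≥ 4 → (4,6); next start ≥ 6 → (6,9); next start ≥ 9 → (9,13); next start ≥ 13 → (13,16).
Selected: (1,4) (4,6) (6,9) (9,13) (13,16)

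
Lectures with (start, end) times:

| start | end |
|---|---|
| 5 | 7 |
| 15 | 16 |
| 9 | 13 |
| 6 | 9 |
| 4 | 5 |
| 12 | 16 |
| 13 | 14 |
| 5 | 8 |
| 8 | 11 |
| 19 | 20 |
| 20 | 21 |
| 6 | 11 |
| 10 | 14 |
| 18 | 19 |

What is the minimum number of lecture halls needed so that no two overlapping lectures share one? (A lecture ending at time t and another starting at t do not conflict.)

4

starts: [4, 5, 5, 6, 6, 8, 9, 10, 12, 13, 15, 18, 19, 20]
ends:   [5, 7, 8, 9, 11, 11, 13, 14, 14, 16, 16, 19, 20, 21]
s4→1 e5→0 s5→1 s5→2 s6→3 s6→4  — peak 4.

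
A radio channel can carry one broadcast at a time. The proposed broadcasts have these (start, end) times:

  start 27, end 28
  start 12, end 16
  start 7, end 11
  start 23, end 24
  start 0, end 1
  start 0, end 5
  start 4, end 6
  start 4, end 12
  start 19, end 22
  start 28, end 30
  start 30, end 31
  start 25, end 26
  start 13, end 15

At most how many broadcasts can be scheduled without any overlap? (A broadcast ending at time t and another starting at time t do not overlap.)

By end time: (0,1), (0,5), (4,6), (7,11), (4,12), (13,15), (12,16), (19,22), (23,24), (25,26), (27,28), (28,30), (30,31).
Pick (0,1); next start ≥ 1 → (4,6); next start ≥ 6 → (7,11); next start ≥ 11 → (13,15); next start ≥ 15 → (19,22); next start ≥ 22 → (23,24); next start ≥ 24 → (25,26); next start ≥ 26 → (27,28); next start ≥ 28 → (28,30); next start ≥ 30 → (30,31).
Selected 10 broadcasts.

10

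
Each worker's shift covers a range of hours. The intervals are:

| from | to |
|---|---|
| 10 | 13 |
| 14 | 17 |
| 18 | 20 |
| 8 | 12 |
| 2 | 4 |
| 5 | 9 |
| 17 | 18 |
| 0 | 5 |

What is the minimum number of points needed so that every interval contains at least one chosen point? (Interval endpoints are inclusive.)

Process intervals by earliest right end; each time one isn't hit yet, stab at its right endpoint.
Sorted: [2,4] [0,5] [5,9] [8,12] [10,13] [14,17] [17,18] [18,20]
{[2,4],[0,5]} hit by 4; {[5,9],[8,12]} hit by 9; {[10,13]} hit by 13; {[14,17],[17,18]} hit by 17; {[18,20]} hit by 20.
Points: 4, 9, 13, 17, 20 (5 total).

5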